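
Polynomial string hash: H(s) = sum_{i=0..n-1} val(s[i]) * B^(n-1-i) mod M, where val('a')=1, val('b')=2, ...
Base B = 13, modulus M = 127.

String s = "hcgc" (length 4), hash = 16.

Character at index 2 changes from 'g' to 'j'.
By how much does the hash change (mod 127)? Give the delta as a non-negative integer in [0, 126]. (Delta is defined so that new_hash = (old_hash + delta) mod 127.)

Delta formula: (val(new) - val(old)) * B^(n-1-k) mod M
  val('j') - val('g') = 10 - 7 = 3
  B^(n-1-k) = 13^1 mod 127 = 13
  Delta = 3 * 13 mod 127 = 39

Answer: 39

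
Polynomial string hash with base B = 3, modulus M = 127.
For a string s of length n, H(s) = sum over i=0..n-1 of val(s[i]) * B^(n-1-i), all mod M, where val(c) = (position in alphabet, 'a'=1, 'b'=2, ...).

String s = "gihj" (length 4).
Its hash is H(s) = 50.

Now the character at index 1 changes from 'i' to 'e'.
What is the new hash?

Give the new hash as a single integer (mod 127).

Answer: 14

Derivation:
val('i') = 9, val('e') = 5
Position k = 1, exponent = n-1-k = 2
B^2 mod M = 3^2 mod 127 = 9
Delta = (5 - 9) * 9 mod 127 = 91
New hash = (50 + 91) mod 127 = 14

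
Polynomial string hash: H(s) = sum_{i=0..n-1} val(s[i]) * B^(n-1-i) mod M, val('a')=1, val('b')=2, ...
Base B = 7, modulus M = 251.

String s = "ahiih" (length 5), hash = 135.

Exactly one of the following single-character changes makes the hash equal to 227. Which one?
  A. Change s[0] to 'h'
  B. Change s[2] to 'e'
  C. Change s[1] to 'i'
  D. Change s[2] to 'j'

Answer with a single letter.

Answer: C

Derivation:
Option A: s[0]='a'->'h', delta=(8-1)*7^4 mod 251 = 241, hash=135+241 mod 251 = 125
Option B: s[2]='i'->'e', delta=(5-9)*7^2 mod 251 = 55, hash=135+55 mod 251 = 190
Option C: s[1]='h'->'i', delta=(9-8)*7^3 mod 251 = 92, hash=135+92 mod 251 = 227 <-- target
Option D: s[2]='i'->'j', delta=(10-9)*7^2 mod 251 = 49, hash=135+49 mod 251 = 184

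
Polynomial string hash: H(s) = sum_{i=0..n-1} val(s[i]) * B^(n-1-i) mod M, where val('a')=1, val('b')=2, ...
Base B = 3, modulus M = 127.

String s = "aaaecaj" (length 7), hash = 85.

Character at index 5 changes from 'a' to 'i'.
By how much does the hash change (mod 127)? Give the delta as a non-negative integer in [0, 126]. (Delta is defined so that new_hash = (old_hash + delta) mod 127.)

Answer: 24

Derivation:
Delta formula: (val(new) - val(old)) * B^(n-1-k) mod M
  val('i') - val('a') = 9 - 1 = 8
  B^(n-1-k) = 3^1 mod 127 = 3
  Delta = 8 * 3 mod 127 = 24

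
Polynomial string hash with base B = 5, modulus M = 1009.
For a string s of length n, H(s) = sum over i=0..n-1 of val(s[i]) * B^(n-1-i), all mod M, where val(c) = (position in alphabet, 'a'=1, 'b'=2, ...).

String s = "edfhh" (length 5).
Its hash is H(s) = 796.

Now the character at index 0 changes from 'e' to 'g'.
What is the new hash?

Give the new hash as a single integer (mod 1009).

val('e') = 5, val('g') = 7
Position k = 0, exponent = n-1-k = 4
B^4 mod M = 5^4 mod 1009 = 625
Delta = (7 - 5) * 625 mod 1009 = 241
New hash = (796 + 241) mod 1009 = 28

Answer: 28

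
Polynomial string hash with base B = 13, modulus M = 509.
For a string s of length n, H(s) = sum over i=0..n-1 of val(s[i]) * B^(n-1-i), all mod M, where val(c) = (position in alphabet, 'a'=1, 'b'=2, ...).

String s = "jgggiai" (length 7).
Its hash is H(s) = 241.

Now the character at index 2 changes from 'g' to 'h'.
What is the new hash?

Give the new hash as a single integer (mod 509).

Answer: 298

Derivation:
val('g') = 7, val('h') = 8
Position k = 2, exponent = n-1-k = 4
B^4 mod M = 13^4 mod 509 = 57
Delta = (8 - 7) * 57 mod 509 = 57
New hash = (241 + 57) mod 509 = 298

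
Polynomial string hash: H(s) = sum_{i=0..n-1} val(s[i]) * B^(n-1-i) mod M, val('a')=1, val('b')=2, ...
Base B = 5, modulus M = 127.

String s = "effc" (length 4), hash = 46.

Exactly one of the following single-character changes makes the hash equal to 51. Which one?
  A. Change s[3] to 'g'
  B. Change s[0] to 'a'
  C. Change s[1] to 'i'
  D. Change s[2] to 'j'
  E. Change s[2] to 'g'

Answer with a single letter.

Answer: E

Derivation:
Option A: s[3]='c'->'g', delta=(7-3)*5^0 mod 127 = 4, hash=46+4 mod 127 = 50
Option B: s[0]='e'->'a', delta=(1-5)*5^3 mod 127 = 8, hash=46+8 mod 127 = 54
Option C: s[1]='f'->'i', delta=(9-6)*5^2 mod 127 = 75, hash=46+75 mod 127 = 121
Option D: s[2]='f'->'j', delta=(10-6)*5^1 mod 127 = 20, hash=46+20 mod 127 = 66
Option E: s[2]='f'->'g', delta=(7-6)*5^1 mod 127 = 5, hash=46+5 mod 127 = 51 <-- target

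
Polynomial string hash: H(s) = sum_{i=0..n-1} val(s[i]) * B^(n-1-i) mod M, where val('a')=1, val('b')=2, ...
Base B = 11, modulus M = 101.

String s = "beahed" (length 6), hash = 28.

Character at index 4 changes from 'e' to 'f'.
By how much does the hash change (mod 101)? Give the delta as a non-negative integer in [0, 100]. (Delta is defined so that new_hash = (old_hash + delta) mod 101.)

Delta formula: (val(new) - val(old)) * B^(n-1-k) mod M
  val('f') - val('e') = 6 - 5 = 1
  B^(n-1-k) = 11^1 mod 101 = 11
  Delta = 1 * 11 mod 101 = 11

Answer: 11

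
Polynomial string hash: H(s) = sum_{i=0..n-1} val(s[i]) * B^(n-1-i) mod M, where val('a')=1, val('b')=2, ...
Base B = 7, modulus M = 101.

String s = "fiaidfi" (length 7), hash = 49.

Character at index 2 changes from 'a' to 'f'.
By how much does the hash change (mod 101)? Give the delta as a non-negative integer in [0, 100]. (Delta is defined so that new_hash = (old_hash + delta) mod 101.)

Delta formula: (val(new) - val(old)) * B^(n-1-k) mod M
  val('f') - val('a') = 6 - 1 = 5
  B^(n-1-k) = 7^4 mod 101 = 78
  Delta = 5 * 78 mod 101 = 87

Answer: 87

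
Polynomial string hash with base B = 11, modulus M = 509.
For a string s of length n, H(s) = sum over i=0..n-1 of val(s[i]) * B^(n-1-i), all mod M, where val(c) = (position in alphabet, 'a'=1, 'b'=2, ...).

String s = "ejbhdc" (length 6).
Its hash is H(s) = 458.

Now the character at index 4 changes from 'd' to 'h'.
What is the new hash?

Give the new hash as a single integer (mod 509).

val('d') = 4, val('h') = 8
Position k = 4, exponent = n-1-k = 1
B^1 mod M = 11^1 mod 509 = 11
Delta = (8 - 4) * 11 mod 509 = 44
New hash = (458 + 44) mod 509 = 502

Answer: 502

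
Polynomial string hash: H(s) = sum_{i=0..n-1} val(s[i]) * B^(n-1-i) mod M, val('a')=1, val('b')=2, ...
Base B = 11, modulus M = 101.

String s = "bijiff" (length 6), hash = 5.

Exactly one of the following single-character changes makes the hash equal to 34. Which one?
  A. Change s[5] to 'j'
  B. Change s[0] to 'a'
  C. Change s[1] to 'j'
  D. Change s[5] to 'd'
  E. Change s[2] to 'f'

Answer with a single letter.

Answer: E

Derivation:
Option A: s[5]='f'->'j', delta=(10-6)*11^0 mod 101 = 4, hash=5+4 mod 101 = 9
Option B: s[0]='b'->'a', delta=(1-2)*11^5 mod 101 = 44, hash=5+44 mod 101 = 49
Option C: s[1]='i'->'j', delta=(10-9)*11^4 mod 101 = 97, hash=5+97 mod 101 = 1
Option D: s[5]='f'->'d', delta=(4-6)*11^0 mod 101 = 99, hash=5+99 mod 101 = 3
Option E: s[2]='j'->'f', delta=(6-10)*11^3 mod 101 = 29, hash=5+29 mod 101 = 34 <-- target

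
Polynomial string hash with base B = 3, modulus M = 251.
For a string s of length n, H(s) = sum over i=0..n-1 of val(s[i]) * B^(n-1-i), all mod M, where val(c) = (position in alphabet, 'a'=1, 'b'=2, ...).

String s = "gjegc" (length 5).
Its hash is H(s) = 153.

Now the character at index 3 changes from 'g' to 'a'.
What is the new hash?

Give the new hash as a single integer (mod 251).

val('g') = 7, val('a') = 1
Position k = 3, exponent = n-1-k = 1
B^1 mod M = 3^1 mod 251 = 3
Delta = (1 - 7) * 3 mod 251 = 233
New hash = (153 + 233) mod 251 = 135

Answer: 135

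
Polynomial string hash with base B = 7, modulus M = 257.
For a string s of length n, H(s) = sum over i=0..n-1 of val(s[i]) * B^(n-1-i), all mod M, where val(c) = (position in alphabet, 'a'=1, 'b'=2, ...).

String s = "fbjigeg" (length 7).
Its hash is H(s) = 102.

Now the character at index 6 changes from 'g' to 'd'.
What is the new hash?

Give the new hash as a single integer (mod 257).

val('g') = 7, val('d') = 4
Position k = 6, exponent = n-1-k = 0
B^0 mod M = 7^0 mod 257 = 1
Delta = (4 - 7) * 1 mod 257 = 254
New hash = (102 + 254) mod 257 = 99

Answer: 99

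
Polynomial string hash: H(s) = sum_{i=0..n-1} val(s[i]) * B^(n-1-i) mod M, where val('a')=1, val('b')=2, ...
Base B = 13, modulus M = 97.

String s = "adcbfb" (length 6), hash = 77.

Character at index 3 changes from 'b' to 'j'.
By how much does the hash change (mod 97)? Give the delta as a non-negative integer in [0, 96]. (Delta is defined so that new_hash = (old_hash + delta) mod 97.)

Answer: 91

Derivation:
Delta formula: (val(new) - val(old)) * B^(n-1-k) mod M
  val('j') - val('b') = 10 - 2 = 8
  B^(n-1-k) = 13^2 mod 97 = 72
  Delta = 8 * 72 mod 97 = 91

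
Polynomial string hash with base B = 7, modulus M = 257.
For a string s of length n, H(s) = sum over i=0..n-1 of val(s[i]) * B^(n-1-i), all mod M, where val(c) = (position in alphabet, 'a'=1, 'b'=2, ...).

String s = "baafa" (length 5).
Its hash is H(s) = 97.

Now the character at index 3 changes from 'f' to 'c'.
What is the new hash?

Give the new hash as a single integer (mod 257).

val('f') = 6, val('c') = 3
Position k = 3, exponent = n-1-k = 1
B^1 mod M = 7^1 mod 257 = 7
Delta = (3 - 6) * 7 mod 257 = 236
New hash = (97 + 236) mod 257 = 76

Answer: 76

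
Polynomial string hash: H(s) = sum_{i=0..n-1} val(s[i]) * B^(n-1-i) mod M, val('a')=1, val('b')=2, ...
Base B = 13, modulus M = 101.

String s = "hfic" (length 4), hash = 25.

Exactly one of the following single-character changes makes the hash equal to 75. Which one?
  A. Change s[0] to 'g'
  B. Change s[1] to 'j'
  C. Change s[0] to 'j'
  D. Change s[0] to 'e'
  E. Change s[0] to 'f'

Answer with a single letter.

Option A: s[0]='h'->'g', delta=(7-8)*13^3 mod 101 = 25, hash=25+25 mod 101 = 50
Option B: s[1]='f'->'j', delta=(10-6)*13^2 mod 101 = 70, hash=25+70 mod 101 = 95
Option C: s[0]='h'->'j', delta=(10-8)*13^3 mod 101 = 51, hash=25+51 mod 101 = 76
Option D: s[0]='h'->'e', delta=(5-8)*13^3 mod 101 = 75, hash=25+75 mod 101 = 100
Option E: s[0]='h'->'f', delta=(6-8)*13^3 mod 101 = 50, hash=25+50 mod 101 = 75 <-- target

Answer: E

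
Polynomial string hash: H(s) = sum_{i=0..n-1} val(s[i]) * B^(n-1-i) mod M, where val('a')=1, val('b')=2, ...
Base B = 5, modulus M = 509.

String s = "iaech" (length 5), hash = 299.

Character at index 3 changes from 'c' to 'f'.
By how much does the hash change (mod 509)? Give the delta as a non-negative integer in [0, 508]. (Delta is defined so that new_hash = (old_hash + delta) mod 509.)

Delta formula: (val(new) - val(old)) * B^(n-1-k) mod M
  val('f') - val('c') = 6 - 3 = 3
  B^(n-1-k) = 5^1 mod 509 = 5
  Delta = 3 * 5 mod 509 = 15

Answer: 15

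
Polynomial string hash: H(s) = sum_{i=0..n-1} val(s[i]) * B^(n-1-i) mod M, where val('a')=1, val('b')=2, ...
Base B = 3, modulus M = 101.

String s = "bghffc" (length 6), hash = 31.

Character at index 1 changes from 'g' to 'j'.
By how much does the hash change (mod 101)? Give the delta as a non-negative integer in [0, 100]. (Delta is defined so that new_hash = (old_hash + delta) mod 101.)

Delta formula: (val(new) - val(old)) * B^(n-1-k) mod M
  val('j') - val('g') = 10 - 7 = 3
  B^(n-1-k) = 3^4 mod 101 = 81
  Delta = 3 * 81 mod 101 = 41

Answer: 41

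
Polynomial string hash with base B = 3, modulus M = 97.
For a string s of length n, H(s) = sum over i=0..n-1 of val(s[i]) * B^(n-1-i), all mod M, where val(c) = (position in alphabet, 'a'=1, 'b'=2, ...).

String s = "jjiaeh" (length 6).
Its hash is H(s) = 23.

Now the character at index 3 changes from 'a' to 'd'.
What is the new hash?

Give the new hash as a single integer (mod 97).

val('a') = 1, val('d') = 4
Position k = 3, exponent = n-1-k = 2
B^2 mod M = 3^2 mod 97 = 9
Delta = (4 - 1) * 9 mod 97 = 27
New hash = (23 + 27) mod 97 = 50

Answer: 50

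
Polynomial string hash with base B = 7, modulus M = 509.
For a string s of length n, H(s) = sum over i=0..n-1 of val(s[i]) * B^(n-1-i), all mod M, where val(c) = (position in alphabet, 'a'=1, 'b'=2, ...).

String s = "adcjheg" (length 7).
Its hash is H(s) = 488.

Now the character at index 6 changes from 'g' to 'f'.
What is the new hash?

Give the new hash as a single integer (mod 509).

Answer: 487

Derivation:
val('g') = 7, val('f') = 6
Position k = 6, exponent = n-1-k = 0
B^0 mod M = 7^0 mod 509 = 1
Delta = (6 - 7) * 1 mod 509 = 508
New hash = (488 + 508) mod 509 = 487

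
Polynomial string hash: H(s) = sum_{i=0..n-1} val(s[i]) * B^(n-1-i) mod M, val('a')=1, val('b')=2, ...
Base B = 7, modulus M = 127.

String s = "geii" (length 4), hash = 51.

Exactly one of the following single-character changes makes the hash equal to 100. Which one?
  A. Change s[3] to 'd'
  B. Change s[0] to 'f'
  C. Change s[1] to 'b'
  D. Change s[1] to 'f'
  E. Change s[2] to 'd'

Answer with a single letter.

Option A: s[3]='i'->'d', delta=(4-9)*7^0 mod 127 = 122, hash=51+122 mod 127 = 46
Option B: s[0]='g'->'f', delta=(6-7)*7^3 mod 127 = 38, hash=51+38 mod 127 = 89
Option C: s[1]='e'->'b', delta=(2-5)*7^2 mod 127 = 107, hash=51+107 mod 127 = 31
Option D: s[1]='e'->'f', delta=(6-5)*7^2 mod 127 = 49, hash=51+49 mod 127 = 100 <-- target
Option E: s[2]='i'->'d', delta=(4-9)*7^1 mod 127 = 92, hash=51+92 mod 127 = 16

Answer: D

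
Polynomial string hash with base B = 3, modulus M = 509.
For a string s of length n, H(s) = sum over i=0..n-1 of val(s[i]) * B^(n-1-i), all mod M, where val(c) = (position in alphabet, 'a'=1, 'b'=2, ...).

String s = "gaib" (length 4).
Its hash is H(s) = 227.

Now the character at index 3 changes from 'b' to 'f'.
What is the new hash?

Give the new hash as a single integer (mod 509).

val('b') = 2, val('f') = 6
Position k = 3, exponent = n-1-k = 0
B^0 mod M = 3^0 mod 509 = 1
Delta = (6 - 2) * 1 mod 509 = 4
New hash = (227 + 4) mod 509 = 231

Answer: 231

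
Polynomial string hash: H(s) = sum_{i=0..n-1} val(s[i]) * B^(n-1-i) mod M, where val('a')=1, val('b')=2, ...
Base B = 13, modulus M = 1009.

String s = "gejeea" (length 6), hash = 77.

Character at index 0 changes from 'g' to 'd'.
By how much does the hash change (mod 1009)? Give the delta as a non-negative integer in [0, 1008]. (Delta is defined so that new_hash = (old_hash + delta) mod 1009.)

Delta formula: (val(new) - val(old)) * B^(n-1-k) mod M
  val('d') - val('g') = 4 - 7 = -3
  B^(n-1-k) = 13^5 mod 1009 = 990
  Delta = -3 * 990 mod 1009 = 57

Answer: 57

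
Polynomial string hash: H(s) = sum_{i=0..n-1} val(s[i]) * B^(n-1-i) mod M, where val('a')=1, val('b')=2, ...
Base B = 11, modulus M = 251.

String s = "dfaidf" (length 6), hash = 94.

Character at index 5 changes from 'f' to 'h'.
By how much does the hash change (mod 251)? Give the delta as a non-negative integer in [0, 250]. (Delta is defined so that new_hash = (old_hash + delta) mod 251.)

Answer: 2

Derivation:
Delta formula: (val(new) - val(old)) * B^(n-1-k) mod M
  val('h') - val('f') = 8 - 6 = 2
  B^(n-1-k) = 11^0 mod 251 = 1
  Delta = 2 * 1 mod 251 = 2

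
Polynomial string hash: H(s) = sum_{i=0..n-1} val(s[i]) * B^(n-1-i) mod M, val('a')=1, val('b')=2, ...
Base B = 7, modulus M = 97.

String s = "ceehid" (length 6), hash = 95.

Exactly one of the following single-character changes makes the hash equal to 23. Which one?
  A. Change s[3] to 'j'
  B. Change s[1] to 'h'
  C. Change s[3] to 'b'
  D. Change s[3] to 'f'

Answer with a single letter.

Answer: B

Derivation:
Option A: s[3]='h'->'j', delta=(10-8)*7^2 mod 97 = 1, hash=95+1 mod 97 = 96
Option B: s[1]='e'->'h', delta=(8-5)*7^4 mod 97 = 25, hash=95+25 mod 97 = 23 <-- target
Option C: s[3]='h'->'b', delta=(2-8)*7^2 mod 97 = 94, hash=95+94 mod 97 = 92
Option D: s[3]='h'->'f', delta=(6-8)*7^2 mod 97 = 96, hash=95+96 mod 97 = 94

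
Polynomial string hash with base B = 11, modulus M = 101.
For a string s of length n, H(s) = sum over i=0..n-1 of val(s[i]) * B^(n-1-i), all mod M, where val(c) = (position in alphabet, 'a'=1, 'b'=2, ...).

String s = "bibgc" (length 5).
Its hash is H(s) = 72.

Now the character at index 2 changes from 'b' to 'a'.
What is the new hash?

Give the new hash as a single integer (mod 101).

Answer: 52

Derivation:
val('b') = 2, val('a') = 1
Position k = 2, exponent = n-1-k = 2
B^2 mod M = 11^2 mod 101 = 20
Delta = (1 - 2) * 20 mod 101 = 81
New hash = (72 + 81) mod 101 = 52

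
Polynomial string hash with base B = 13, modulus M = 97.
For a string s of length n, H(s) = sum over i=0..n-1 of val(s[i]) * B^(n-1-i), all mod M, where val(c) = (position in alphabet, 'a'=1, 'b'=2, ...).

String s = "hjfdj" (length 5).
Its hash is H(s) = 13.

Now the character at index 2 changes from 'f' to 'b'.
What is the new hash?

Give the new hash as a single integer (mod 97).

Answer: 16

Derivation:
val('f') = 6, val('b') = 2
Position k = 2, exponent = n-1-k = 2
B^2 mod M = 13^2 mod 97 = 72
Delta = (2 - 6) * 72 mod 97 = 3
New hash = (13 + 3) mod 97 = 16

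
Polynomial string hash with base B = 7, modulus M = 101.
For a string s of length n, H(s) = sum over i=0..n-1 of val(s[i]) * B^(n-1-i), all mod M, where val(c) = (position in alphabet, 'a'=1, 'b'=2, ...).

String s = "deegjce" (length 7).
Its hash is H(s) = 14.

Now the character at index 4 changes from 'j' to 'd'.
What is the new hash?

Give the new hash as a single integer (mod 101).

Answer: 23

Derivation:
val('j') = 10, val('d') = 4
Position k = 4, exponent = n-1-k = 2
B^2 mod M = 7^2 mod 101 = 49
Delta = (4 - 10) * 49 mod 101 = 9
New hash = (14 + 9) mod 101 = 23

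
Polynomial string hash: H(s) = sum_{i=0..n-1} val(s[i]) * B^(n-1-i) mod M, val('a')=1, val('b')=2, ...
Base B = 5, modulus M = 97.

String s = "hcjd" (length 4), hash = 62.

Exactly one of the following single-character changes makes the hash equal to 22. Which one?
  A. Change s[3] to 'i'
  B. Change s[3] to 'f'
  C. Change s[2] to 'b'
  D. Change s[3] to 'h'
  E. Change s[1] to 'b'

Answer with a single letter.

Option A: s[3]='d'->'i', delta=(9-4)*5^0 mod 97 = 5, hash=62+5 mod 97 = 67
Option B: s[3]='d'->'f', delta=(6-4)*5^0 mod 97 = 2, hash=62+2 mod 97 = 64
Option C: s[2]='j'->'b', delta=(2-10)*5^1 mod 97 = 57, hash=62+57 mod 97 = 22 <-- target
Option D: s[3]='d'->'h', delta=(8-4)*5^0 mod 97 = 4, hash=62+4 mod 97 = 66
Option E: s[1]='c'->'b', delta=(2-3)*5^2 mod 97 = 72, hash=62+72 mod 97 = 37

Answer: C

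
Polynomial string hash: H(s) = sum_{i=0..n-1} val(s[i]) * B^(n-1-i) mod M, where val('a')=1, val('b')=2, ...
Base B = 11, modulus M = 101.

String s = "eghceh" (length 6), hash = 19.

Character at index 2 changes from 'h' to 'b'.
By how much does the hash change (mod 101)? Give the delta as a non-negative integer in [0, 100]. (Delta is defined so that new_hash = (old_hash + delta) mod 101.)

Answer: 94

Derivation:
Delta formula: (val(new) - val(old)) * B^(n-1-k) mod M
  val('b') - val('h') = 2 - 8 = -6
  B^(n-1-k) = 11^3 mod 101 = 18
  Delta = -6 * 18 mod 101 = 94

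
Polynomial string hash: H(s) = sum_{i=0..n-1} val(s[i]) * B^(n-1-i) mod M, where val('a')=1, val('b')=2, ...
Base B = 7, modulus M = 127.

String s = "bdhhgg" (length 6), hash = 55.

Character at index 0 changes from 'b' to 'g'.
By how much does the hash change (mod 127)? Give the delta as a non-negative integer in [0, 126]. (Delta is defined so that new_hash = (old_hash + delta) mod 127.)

Delta formula: (val(new) - val(old)) * B^(n-1-k) mod M
  val('g') - val('b') = 7 - 2 = 5
  B^(n-1-k) = 7^5 mod 127 = 43
  Delta = 5 * 43 mod 127 = 88

Answer: 88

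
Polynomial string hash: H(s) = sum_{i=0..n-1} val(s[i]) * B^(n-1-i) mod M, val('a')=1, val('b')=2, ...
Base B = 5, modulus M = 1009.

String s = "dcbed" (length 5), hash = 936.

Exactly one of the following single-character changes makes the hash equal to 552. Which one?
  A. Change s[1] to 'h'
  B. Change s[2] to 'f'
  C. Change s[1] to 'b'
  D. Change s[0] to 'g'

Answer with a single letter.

Answer: A

Derivation:
Option A: s[1]='c'->'h', delta=(8-3)*5^3 mod 1009 = 625, hash=936+625 mod 1009 = 552 <-- target
Option B: s[2]='b'->'f', delta=(6-2)*5^2 mod 1009 = 100, hash=936+100 mod 1009 = 27
Option C: s[1]='c'->'b', delta=(2-3)*5^3 mod 1009 = 884, hash=936+884 mod 1009 = 811
Option D: s[0]='d'->'g', delta=(7-4)*5^4 mod 1009 = 866, hash=936+866 mod 1009 = 793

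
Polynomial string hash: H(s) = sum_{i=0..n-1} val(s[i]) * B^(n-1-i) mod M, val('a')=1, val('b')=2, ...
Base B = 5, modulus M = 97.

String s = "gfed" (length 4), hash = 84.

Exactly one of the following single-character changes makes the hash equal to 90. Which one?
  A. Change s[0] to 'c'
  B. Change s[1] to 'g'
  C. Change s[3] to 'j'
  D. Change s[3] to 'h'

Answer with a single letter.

Option A: s[0]='g'->'c', delta=(3-7)*5^3 mod 97 = 82, hash=84+82 mod 97 = 69
Option B: s[1]='f'->'g', delta=(7-6)*5^2 mod 97 = 25, hash=84+25 mod 97 = 12
Option C: s[3]='d'->'j', delta=(10-4)*5^0 mod 97 = 6, hash=84+6 mod 97 = 90 <-- target
Option D: s[3]='d'->'h', delta=(8-4)*5^0 mod 97 = 4, hash=84+4 mod 97 = 88

Answer: C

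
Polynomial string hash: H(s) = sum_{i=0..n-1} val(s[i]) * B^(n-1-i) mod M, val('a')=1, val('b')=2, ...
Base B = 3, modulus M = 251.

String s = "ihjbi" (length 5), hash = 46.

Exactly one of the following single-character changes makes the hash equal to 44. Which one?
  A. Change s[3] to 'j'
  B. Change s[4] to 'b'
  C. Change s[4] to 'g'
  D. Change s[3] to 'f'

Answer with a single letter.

Answer: C

Derivation:
Option A: s[3]='b'->'j', delta=(10-2)*3^1 mod 251 = 24, hash=46+24 mod 251 = 70
Option B: s[4]='i'->'b', delta=(2-9)*3^0 mod 251 = 244, hash=46+244 mod 251 = 39
Option C: s[4]='i'->'g', delta=(7-9)*3^0 mod 251 = 249, hash=46+249 mod 251 = 44 <-- target
Option D: s[3]='b'->'f', delta=(6-2)*3^1 mod 251 = 12, hash=46+12 mod 251 = 58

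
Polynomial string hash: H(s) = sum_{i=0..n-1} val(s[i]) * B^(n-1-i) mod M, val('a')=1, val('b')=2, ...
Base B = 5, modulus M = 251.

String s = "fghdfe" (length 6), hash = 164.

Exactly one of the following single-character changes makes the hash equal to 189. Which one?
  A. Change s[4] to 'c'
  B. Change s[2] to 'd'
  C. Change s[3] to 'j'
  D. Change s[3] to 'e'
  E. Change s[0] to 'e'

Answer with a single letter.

Option A: s[4]='f'->'c', delta=(3-6)*5^1 mod 251 = 236, hash=164+236 mod 251 = 149
Option B: s[2]='h'->'d', delta=(4-8)*5^3 mod 251 = 2, hash=164+2 mod 251 = 166
Option C: s[3]='d'->'j', delta=(10-4)*5^2 mod 251 = 150, hash=164+150 mod 251 = 63
Option D: s[3]='d'->'e', delta=(5-4)*5^2 mod 251 = 25, hash=164+25 mod 251 = 189 <-- target
Option E: s[0]='f'->'e', delta=(5-6)*5^5 mod 251 = 138, hash=164+138 mod 251 = 51

Answer: D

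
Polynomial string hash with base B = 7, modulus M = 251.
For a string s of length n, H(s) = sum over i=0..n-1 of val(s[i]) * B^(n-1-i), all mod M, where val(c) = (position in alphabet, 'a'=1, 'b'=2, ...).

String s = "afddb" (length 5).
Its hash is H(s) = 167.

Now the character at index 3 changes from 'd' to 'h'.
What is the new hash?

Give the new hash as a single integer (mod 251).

Answer: 195

Derivation:
val('d') = 4, val('h') = 8
Position k = 3, exponent = n-1-k = 1
B^1 mod M = 7^1 mod 251 = 7
Delta = (8 - 4) * 7 mod 251 = 28
New hash = (167 + 28) mod 251 = 195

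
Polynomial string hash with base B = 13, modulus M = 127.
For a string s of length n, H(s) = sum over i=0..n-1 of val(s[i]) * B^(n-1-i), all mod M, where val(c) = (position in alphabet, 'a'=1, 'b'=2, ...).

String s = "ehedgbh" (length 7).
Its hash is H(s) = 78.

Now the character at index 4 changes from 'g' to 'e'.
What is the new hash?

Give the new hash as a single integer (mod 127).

val('g') = 7, val('e') = 5
Position k = 4, exponent = n-1-k = 2
B^2 mod M = 13^2 mod 127 = 42
Delta = (5 - 7) * 42 mod 127 = 43
New hash = (78 + 43) mod 127 = 121

Answer: 121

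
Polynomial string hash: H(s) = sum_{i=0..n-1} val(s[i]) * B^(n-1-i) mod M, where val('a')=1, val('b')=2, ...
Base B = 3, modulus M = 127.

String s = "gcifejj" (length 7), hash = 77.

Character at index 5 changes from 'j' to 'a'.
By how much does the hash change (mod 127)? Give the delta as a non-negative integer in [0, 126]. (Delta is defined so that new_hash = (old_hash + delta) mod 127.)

Answer: 100

Derivation:
Delta formula: (val(new) - val(old)) * B^(n-1-k) mod M
  val('a') - val('j') = 1 - 10 = -9
  B^(n-1-k) = 3^1 mod 127 = 3
  Delta = -9 * 3 mod 127 = 100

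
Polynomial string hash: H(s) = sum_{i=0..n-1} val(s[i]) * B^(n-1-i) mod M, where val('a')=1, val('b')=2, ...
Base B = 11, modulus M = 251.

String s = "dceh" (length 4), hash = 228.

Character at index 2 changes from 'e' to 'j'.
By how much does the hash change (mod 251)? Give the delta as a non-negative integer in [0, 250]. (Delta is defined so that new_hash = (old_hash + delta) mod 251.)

Answer: 55

Derivation:
Delta formula: (val(new) - val(old)) * B^(n-1-k) mod M
  val('j') - val('e') = 10 - 5 = 5
  B^(n-1-k) = 11^1 mod 251 = 11
  Delta = 5 * 11 mod 251 = 55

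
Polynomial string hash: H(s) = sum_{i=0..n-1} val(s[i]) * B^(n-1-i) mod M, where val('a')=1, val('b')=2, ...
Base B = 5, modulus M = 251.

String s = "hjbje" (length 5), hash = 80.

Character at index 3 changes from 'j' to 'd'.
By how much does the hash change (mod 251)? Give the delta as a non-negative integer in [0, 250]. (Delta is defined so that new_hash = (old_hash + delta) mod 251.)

Answer: 221

Derivation:
Delta formula: (val(new) - val(old)) * B^(n-1-k) mod M
  val('d') - val('j') = 4 - 10 = -6
  B^(n-1-k) = 5^1 mod 251 = 5
  Delta = -6 * 5 mod 251 = 221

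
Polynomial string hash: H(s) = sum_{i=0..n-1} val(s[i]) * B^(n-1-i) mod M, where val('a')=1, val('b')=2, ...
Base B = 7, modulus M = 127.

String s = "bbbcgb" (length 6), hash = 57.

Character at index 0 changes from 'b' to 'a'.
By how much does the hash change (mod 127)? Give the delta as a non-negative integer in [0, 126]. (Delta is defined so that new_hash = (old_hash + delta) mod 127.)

Answer: 84

Derivation:
Delta formula: (val(new) - val(old)) * B^(n-1-k) mod M
  val('a') - val('b') = 1 - 2 = -1
  B^(n-1-k) = 7^5 mod 127 = 43
  Delta = -1 * 43 mod 127 = 84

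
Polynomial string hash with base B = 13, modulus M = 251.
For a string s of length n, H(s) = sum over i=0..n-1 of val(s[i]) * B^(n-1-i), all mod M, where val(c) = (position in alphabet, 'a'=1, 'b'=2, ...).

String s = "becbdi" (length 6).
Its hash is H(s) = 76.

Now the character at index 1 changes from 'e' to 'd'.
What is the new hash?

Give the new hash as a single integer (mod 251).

Answer: 129

Derivation:
val('e') = 5, val('d') = 4
Position k = 1, exponent = n-1-k = 4
B^4 mod M = 13^4 mod 251 = 198
Delta = (4 - 5) * 198 mod 251 = 53
New hash = (76 + 53) mod 251 = 129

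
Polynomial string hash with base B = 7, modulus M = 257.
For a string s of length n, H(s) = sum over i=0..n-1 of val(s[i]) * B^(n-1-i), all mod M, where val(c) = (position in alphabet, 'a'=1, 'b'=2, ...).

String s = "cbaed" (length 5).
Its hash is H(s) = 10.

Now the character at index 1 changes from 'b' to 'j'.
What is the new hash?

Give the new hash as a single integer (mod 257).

val('b') = 2, val('j') = 10
Position k = 1, exponent = n-1-k = 3
B^3 mod M = 7^3 mod 257 = 86
Delta = (10 - 2) * 86 mod 257 = 174
New hash = (10 + 174) mod 257 = 184

Answer: 184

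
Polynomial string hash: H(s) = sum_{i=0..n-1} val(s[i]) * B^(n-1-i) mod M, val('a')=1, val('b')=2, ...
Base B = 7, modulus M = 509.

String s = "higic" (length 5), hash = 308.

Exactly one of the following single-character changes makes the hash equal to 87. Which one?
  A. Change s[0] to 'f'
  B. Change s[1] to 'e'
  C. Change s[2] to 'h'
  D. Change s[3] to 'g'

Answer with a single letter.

Option A: s[0]='h'->'f', delta=(6-8)*7^4 mod 509 = 288, hash=308+288 mod 509 = 87 <-- target
Option B: s[1]='i'->'e', delta=(5-9)*7^3 mod 509 = 155, hash=308+155 mod 509 = 463
Option C: s[2]='g'->'h', delta=(8-7)*7^2 mod 509 = 49, hash=308+49 mod 509 = 357
Option D: s[3]='i'->'g', delta=(7-9)*7^1 mod 509 = 495, hash=308+495 mod 509 = 294

Answer: A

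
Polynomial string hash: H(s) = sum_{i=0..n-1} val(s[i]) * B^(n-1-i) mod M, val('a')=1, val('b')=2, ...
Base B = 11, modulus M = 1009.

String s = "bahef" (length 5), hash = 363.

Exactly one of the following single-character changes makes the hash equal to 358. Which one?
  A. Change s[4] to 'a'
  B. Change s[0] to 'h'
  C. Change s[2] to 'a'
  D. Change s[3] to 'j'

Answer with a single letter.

Answer: A

Derivation:
Option A: s[4]='f'->'a', delta=(1-6)*11^0 mod 1009 = 1004, hash=363+1004 mod 1009 = 358 <-- target
Option B: s[0]='b'->'h', delta=(8-2)*11^4 mod 1009 = 63, hash=363+63 mod 1009 = 426
Option C: s[2]='h'->'a', delta=(1-8)*11^2 mod 1009 = 162, hash=363+162 mod 1009 = 525
Option D: s[3]='e'->'j', delta=(10-5)*11^1 mod 1009 = 55, hash=363+55 mod 1009 = 418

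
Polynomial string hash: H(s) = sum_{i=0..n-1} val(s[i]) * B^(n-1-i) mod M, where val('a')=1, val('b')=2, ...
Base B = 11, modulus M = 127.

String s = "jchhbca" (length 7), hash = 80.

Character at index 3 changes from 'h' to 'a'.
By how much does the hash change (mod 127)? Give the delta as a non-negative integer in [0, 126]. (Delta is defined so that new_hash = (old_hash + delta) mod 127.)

Answer: 81

Derivation:
Delta formula: (val(new) - val(old)) * B^(n-1-k) mod M
  val('a') - val('h') = 1 - 8 = -7
  B^(n-1-k) = 11^3 mod 127 = 61
  Delta = -7 * 61 mod 127 = 81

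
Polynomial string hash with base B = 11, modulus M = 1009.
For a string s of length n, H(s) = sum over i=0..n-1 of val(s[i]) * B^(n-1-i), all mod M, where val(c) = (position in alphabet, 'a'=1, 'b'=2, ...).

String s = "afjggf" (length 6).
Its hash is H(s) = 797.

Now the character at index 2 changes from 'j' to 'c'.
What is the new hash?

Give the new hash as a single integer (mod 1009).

Answer: 561

Derivation:
val('j') = 10, val('c') = 3
Position k = 2, exponent = n-1-k = 3
B^3 mod M = 11^3 mod 1009 = 322
Delta = (3 - 10) * 322 mod 1009 = 773
New hash = (797 + 773) mod 1009 = 561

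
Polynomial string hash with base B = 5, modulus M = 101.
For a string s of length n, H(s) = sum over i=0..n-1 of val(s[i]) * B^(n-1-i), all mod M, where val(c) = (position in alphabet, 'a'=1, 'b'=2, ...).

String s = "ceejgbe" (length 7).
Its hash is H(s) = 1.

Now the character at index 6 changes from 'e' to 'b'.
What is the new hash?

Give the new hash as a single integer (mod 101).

Answer: 99

Derivation:
val('e') = 5, val('b') = 2
Position k = 6, exponent = n-1-k = 0
B^0 mod M = 5^0 mod 101 = 1
Delta = (2 - 5) * 1 mod 101 = 98
New hash = (1 + 98) mod 101 = 99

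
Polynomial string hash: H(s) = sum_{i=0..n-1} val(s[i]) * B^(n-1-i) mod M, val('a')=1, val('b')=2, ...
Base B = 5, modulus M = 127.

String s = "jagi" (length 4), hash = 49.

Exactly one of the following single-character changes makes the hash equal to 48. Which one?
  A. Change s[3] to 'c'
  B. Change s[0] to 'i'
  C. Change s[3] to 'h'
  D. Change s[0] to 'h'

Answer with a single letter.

Answer: C

Derivation:
Option A: s[3]='i'->'c', delta=(3-9)*5^0 mod 127 = 121, hash=49+121 mod 127 = 43
Option B: s[0]='j'->'i', delta=(9-10)*5^3 mod 127 = 2, hash=49+2 mod 127 = 51
Option C: s[3]='i'->'h', delta=(8-9)*5^0 mod 127 = 126, hash=49+126 mod 127 = 48 <-- target
Option D: s[0]='j'->'h', delta=(8-10)*5^3 mod 127 = 4, hash=49+4 mod 127 = 53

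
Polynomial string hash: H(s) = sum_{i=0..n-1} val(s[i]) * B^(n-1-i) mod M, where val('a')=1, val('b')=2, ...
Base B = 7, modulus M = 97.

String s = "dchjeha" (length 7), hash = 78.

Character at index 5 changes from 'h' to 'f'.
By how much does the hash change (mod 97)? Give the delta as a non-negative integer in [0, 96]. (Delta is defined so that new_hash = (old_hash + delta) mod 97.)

Delta formula: (val(new) - val(old)) * B^(n-1-k) mod M
  val('f') - val('h') = 6 - 8 = -2
  B^(n-1-k) = 7^1 mod 97 = 7
  Delta = -2 * 7 mod 97 = 83

Answer: 83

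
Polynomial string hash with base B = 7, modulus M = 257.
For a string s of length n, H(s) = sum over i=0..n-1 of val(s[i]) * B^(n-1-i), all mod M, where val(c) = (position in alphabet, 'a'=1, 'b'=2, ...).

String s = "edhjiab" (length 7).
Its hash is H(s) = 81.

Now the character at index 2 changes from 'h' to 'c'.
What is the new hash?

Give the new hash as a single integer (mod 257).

val('h') = 8, val('c') = 3
Position k = 2, exponent = n-1-k = 4
B^4 mod M = 7^4 mod 257 = 88
Delta = (3 - 8) * 88 mod 257 = 74
New hash = (81 + 74) mod 257 = 155

Answer: 155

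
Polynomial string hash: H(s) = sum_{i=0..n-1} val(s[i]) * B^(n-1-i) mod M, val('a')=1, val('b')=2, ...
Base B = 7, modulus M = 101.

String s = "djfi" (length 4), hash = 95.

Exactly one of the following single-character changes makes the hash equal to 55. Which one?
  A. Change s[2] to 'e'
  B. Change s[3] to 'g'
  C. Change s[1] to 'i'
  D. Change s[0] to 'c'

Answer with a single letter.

Option A: s[2]='f'->'e', delta=(5-6)*7^1 mod 101 = 94, hash=95+94 mod 101 = 88
Option B: s[3]='i'->'g', delta=(7-9)*7^0 mod 101 = 99, hash=95+99 mod 101 = 93
Option C: s[1]='j'->'i', delta=(9-10)*7^2 mod 101 = 52, hash=95+52 mod 101 = 46
Option D: s[0]='d'->'c', delta=(3-4)*7^3 mod 101 = 61, hash=95+61 mod 101 = 55 <-- target

Answer: D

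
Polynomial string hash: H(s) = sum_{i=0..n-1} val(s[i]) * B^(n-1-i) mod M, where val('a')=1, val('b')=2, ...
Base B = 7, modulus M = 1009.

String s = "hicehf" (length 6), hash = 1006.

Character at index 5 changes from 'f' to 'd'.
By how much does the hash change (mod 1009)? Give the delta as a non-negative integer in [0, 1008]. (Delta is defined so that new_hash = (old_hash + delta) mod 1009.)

Answer: 1007

Derivation:
Delta formula: (val(new) - val(old)) * B^(n-1-k) mod M
  val('d') - val('f') = 4 - 6 = -2
  B^(n-1-k) = 7^0 mod 1009 = 1
  Delta = -2 * 1 mod 1009 = 1007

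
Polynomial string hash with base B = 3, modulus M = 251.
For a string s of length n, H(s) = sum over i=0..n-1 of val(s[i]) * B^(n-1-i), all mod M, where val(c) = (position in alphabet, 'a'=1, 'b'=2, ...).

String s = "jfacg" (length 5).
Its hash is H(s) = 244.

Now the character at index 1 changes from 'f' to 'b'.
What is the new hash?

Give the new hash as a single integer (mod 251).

val('f') = 6, val('b') = 2
Position k = 1, exponent = n-1-k = 3
B^3 mod M = 3^3 mod 251 = 27
Delta = (2 - 6) * 27 mod 251 = 143
New hash = (244 + 143) mod 251 = 136

Answer: 136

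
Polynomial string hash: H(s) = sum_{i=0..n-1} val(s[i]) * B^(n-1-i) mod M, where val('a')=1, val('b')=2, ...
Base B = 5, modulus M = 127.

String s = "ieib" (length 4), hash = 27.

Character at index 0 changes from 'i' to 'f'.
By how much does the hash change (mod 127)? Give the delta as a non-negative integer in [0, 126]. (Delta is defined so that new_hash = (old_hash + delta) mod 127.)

Answer: 6

Derivation:
Delta formula: (val(new) - val(old)) * B^(n-1-k) mod M
  val('f') - val('i') = 6 - 9 = -3
  B^(n-1-k) = 5^3 mod 127 = 125
  Delta = -3 * 125 mod 127 = 6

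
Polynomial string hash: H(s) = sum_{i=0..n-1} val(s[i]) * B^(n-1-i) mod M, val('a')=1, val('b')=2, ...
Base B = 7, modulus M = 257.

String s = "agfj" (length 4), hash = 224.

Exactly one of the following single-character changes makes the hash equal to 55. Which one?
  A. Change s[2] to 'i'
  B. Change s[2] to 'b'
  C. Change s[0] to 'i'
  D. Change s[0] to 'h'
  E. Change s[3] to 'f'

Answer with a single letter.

Answer: D

Derivation:
Option A: s[2]='f'->'i', delta=(9-6)*7^1 mod 257 = 21, hash=224+21 mod 257 = 245
Option B: s[2]='f'->'b', delta=(2-6)*7^1 mod 257 = 229, hash=224+229 mod 257 = 196
Option C: s[0]='a'->'i', delta=(9-1)*7^3 mod 257 = 174, hash=224+174 mod 257 = 141
Option D: s[0]='a'->'h', delta=(8-1)*7^3 mod 257 = 88, hash=224+88 mod 257 = 55 <-- target
Option E: s[3]='j'->'f', delta=(6-10)*7^0 mod 257 = 253, hash=224+253 mod 257 = 220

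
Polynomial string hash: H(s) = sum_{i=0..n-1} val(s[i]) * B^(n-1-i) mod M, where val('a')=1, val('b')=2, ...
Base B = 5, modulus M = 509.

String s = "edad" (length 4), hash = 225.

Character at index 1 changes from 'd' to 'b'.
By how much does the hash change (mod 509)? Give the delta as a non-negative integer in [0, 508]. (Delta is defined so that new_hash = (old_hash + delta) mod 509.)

Answer: 459

Derivation:
Delta formula: (val(new) - val(old)) * B^(n-1-k) mod M
  val('b') - val('d') = 2 - 4 = -2
  B^(n-1-k) = 5^2 mod 509 = 25
  Delta = -2 * 25 mod 509 = 459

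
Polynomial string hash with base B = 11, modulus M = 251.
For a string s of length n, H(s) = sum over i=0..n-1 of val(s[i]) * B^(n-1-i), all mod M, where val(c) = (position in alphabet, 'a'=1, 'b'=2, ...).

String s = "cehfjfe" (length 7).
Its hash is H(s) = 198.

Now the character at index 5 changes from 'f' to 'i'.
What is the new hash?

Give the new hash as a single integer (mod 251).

Answer: 231

Derivation:
val('f') = 6, val('i') = 9
Position k = 5, exponent = n-1-k = 1
B^1 mod M = 11^1 mod 251 = 11
Delta = (9 - 6) * 11 mod 251 = 33
New hash = (198 + 33) mod 251 = 231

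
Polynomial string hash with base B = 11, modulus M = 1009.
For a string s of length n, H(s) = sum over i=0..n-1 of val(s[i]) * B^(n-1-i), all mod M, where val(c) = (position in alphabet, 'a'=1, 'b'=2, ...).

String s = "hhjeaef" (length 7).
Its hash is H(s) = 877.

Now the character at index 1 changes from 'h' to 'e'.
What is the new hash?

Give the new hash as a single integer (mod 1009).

val('h') = 8, val('e') = 5
Position k = 1, exponent = n-1-k = 5
B^5 mod M = 11^5 mod 1009 = 620
Delta = (5 - 8) * 620 mod 1009 = 158
New hash = (877 + 158) mod 1009 = 26

Answer: 26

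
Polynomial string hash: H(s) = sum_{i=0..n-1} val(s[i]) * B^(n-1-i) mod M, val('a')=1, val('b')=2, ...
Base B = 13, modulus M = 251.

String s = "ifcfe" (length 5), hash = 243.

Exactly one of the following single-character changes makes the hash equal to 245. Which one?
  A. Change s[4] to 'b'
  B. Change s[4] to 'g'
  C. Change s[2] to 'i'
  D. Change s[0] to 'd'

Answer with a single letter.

Option A: s[4]='e'->'b', delta=(2-5)*13^0 mod 251 = 248, hash=243+248 mod 251 = 240
Option B: s[4]='e'->'g', delta=(7-5)*13^0 mod 251 = 2, hash=243+2 mod 251 = 245 <-- target
Option C: s[2]='c'->'i', delta=(9-3)*13^2 mod 251 = 10, hash=243+10 mod 251 = 2
Option D: s[0]='i'->'d', delta=(4-9)*13^4 mod 251 = 14, hash=243+14 mod 251 = 6

Answer: B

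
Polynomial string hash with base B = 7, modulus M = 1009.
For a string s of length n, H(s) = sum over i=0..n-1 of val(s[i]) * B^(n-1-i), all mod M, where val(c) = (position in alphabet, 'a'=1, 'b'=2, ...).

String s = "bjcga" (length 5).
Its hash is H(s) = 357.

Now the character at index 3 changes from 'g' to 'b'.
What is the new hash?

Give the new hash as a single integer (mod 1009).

Answer: 322

Derivation:
val('g') = 7, val('b') = 2
Position k = 3, exponent = n-1-k = 1
B^1 mod M = 7^1 mod 1009 = 7
Delta = (2 - 7) * 7 mod 1009 = 974
New hash = (357 + 974) mod 1009 = 322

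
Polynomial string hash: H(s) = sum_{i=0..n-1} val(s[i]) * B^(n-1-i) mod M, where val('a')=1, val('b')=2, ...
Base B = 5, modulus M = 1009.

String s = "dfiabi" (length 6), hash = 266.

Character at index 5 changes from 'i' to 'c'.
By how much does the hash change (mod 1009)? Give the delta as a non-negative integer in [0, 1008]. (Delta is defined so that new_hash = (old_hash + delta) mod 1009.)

Delta formula: (val(new) - val(old)) * B^(n-1-k) mod M
  val('c') - val('i') = 3 - 9 = -6
  B^(n-1-k) = 5^0 mod 1009 = 1
  Delta = -6 * 1 mod 1009 = 1003

Answer: 1003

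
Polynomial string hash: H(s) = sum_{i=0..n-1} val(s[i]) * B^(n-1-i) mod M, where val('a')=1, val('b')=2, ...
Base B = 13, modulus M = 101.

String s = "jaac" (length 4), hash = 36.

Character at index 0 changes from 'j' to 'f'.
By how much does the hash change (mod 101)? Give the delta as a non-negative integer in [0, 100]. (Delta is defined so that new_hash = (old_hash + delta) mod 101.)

Delta formula: (val(new) - val(old)) * B^(n-1-k) mod M
  val('f') - val('j') = 6 - 10 = -4
  B^(n-1-k) = 13^3 mod 101 = 76
  Delta = -4 * 76 mod 101 = 100

Answer: 100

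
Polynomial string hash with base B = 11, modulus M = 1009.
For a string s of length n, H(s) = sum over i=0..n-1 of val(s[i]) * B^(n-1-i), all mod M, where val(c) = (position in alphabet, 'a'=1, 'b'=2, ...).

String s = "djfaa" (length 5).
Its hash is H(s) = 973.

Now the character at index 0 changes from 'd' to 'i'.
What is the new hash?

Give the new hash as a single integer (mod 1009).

val('d') = 4, val('i') = 9
Position k = 0, exponent = n-1-k = 4
B^4 mod M = 11^4 mod 1009 = 515
Delta = (9 - 4) * 515 mod 1009 = 557
New hash = (973 + 557) mod 1009 = 521

Answer: 521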